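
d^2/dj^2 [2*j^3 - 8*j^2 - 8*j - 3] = 12*j - 16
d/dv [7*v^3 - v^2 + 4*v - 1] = 21*v^2 - 2*v + 4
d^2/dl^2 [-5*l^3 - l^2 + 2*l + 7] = -30*l - 2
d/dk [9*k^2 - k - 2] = 18*k - 1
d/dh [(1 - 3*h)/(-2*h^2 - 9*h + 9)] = 2*(-3*h^2 + 2*h - 9)/(4*h^4 + 36*h^3 + 45*h^2 - 162*h + 81)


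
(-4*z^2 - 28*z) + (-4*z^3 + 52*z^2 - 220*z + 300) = -4*z^3 + 48*z^2 - 248*z + 300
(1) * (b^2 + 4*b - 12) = b^2 + 4*b - 12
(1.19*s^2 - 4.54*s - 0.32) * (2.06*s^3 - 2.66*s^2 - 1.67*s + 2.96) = 2.4514*s^5 - 12.5178*s^4 + 9.4299*s^3 + 11.9554*s^2 - 12.904*s - 0.9472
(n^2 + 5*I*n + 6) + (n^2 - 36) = 2*n^2 + 5*I*n - 30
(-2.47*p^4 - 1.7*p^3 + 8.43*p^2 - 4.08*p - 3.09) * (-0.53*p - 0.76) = 1.3091*p^5 + 2.7782*p^4 - 3.1759*p^3 - 4.2444*p^2 + 4.7385*p + 2.3484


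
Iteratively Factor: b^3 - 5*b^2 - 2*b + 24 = (b + 2)*(b^2 - 7*b + 12) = (b - 4)*(b + 2)*(b - 3)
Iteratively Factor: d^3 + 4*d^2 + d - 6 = (d - 1)*(d^2 + 5*d + 6) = (d - 1)*(d + 2)*(d + 3)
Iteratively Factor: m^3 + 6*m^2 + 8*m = (m + 2)*(m^2 + 4*m) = m*(m + 2)*(m + 4)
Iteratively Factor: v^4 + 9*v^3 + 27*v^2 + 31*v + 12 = (v + 1)*(v^3 + 8*v^2 + 19*v + 12) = (v + 1)^2*(v^2 + 7*v + 12) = (v + 1)^2*(v + 3)*(v + 4)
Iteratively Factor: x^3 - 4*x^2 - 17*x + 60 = (x - 3)*(x^2 - x - 20) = (x - 5)*(x - 3)*(x + 4)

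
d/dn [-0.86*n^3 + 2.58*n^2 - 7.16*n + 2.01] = -2.58*n^2 + 5.16*n - 7.16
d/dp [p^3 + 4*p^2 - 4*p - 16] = 3*p^2 + 8*p - 4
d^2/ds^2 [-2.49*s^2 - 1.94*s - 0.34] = -4.98000000000000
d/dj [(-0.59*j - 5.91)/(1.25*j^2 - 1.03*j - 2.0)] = (0.7375*j^2 + 14.775*j - 4.9073)/(1.5625*j^4 - 2.575*j^3 - 3.9391*j^2 + 4.12*j + 4.0)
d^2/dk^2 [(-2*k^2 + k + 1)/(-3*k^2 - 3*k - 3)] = 2*(-k^3 - 3*k^2 + 1)/(k^6 + 3*k^5 + 6*k^4 + 7*k^3 + 6*k^2 + 3*k + 1)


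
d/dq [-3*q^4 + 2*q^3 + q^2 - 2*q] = -12*q^3 + 6*q^2 + 2*q - 2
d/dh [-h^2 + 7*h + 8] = 7 - 2*h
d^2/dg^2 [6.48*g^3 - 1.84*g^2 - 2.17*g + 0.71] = 38.88*g - 3.68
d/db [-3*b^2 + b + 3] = 1 - 6*b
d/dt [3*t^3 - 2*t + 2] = 9*t^2 - 2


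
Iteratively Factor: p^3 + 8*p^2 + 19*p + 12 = (p + 4)*(p^2 + 4*p + 3) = (p + 1)*(p + 4)*(p + 3)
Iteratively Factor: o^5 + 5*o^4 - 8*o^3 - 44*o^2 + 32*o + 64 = (o + 4)*(o^4 + o^3 - 12*o^2 + 4*o + 16) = (o - 2)*(o + 4)*(o^3 + 3*o^2 - 6*o - 8) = (o - 2)*(o + 4)^2*(o^2 - o - 2) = (o - 2)*(o + 1)*(o + 4)^2*(o - 2)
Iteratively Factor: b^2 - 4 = (b + 2)*(b - 2)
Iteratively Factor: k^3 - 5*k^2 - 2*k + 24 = (k - 4)*(k^2 - k - 6) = (k - 4)*(k - 3)*(k + 2)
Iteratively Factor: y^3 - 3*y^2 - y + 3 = (y + 1)*(y^2 - 4*y + 3) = (y - 3)*(y + 1)*(y - 1)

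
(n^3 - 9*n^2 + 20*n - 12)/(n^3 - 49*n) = (n^3 - 9*n^2 + 20*n - 12)/(n*(n^2 - 49))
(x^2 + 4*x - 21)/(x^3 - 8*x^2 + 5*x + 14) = (x^2 + 4*x - 21)/(x^3 - 8*x^2 + 5*x + 14)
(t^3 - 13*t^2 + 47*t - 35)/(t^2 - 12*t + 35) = t - 1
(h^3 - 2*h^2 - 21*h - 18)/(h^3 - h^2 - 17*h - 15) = (h - 6)/(h - 5)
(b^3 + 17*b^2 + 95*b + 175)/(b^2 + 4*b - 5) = (b^2 + 12*b + 35)/(b - 1)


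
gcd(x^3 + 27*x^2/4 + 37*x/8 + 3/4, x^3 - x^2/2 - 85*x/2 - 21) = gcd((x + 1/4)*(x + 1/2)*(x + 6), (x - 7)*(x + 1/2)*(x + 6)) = x^2 + 13*x/2 + 3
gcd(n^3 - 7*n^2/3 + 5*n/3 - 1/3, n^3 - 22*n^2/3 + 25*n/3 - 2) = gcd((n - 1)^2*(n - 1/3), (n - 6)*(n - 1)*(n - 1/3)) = n^2 - 4*n/3 + 1/3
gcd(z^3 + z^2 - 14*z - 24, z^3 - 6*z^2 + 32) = z^2 - 2*z - 8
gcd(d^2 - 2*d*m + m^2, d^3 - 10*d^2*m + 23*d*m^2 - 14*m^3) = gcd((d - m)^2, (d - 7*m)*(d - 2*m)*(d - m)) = d - m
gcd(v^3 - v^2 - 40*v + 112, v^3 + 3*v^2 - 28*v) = v^2 + 3*v - 28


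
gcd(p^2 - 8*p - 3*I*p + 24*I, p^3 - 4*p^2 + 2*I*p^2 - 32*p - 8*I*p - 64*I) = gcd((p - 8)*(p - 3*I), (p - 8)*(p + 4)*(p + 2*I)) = p - 8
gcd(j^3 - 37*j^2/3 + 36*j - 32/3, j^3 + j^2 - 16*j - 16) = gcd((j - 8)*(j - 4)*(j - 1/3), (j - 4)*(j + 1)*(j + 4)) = j - 4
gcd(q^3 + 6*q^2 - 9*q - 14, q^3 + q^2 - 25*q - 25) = q + 1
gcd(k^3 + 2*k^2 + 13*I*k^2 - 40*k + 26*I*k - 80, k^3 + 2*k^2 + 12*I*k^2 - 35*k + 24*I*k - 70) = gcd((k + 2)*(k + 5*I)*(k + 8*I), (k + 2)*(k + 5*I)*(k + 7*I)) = k^2 + k*(2 + 5*I) + 10*I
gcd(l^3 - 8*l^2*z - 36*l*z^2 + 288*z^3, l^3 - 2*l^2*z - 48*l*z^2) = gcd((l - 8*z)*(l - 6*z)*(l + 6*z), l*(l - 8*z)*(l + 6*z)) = -l^2 + 2*l*z + 48*z^2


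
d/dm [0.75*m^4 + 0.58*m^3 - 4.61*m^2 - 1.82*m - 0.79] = 3.0*m^3 + 1.74*m^2 - 9.22*m - 1.82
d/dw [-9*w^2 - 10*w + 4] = -18*w - 10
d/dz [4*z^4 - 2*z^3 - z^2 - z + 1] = 16*z^3 - 6*z^2 - 2*z - 1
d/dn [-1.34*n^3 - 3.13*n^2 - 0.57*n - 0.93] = -4.02*n^2 - 6.26*n - 0.57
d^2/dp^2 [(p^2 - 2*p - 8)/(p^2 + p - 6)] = 2*(-3*p^3 - 6*p^2 - 60*p - 32)/(p^6 + 3*p^5 - 15*p^4 - 35*p^3 + 90*p^2 + 108*p - 216)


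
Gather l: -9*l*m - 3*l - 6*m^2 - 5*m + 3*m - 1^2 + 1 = l*(-9*m - 3) - 6*m^2 - 2*m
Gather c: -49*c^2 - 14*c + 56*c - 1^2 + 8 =-49*c^2 + 42*c + 7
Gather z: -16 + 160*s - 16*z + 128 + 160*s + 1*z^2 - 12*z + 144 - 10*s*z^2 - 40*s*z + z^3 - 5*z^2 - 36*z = 320*s + z^3 + z^2*(-10*s - 4) + z*(-40*s - 64) + 256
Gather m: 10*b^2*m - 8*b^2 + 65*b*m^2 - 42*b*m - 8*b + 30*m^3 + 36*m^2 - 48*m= -8*b^2 - 8*b + 30*m^3 + m^2*(65*b + 36) + m*(10*b^2 - 42*b - 48)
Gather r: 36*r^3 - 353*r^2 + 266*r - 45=36*r^3 - 353*r^2 + 266*r - 45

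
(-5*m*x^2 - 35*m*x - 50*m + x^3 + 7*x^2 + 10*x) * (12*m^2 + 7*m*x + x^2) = -60*m^3*x^2 - 420*m^3*x - 600*m^3 - 23*m^2*x^3 - 161*m^2*x^2 - 230*m^2*x + 2*m*x^4 + 14*m*x^3 + 20*m*x^2 + x^5 + 7*x^4 + 10*x^3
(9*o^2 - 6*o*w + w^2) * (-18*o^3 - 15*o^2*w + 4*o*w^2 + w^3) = -162*o^5 - 27*o^4*w + 108*o^3*w^2 - 30*o^2*w^3 - 2*o*w^4 + w^5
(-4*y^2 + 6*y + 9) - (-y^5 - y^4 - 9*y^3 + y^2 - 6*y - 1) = y^5 + y^4 + 9*y^3 - 5*y^2 + 12*y + 10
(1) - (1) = 0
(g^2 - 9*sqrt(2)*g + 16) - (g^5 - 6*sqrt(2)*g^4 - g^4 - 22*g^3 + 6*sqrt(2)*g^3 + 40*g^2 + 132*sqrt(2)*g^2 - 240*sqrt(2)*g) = -g^5 + g^4 + 6*sqrt(2)*g^4 - 6*sqrt(2)*g^3 + 22*g^3 - 132*sqrt(2)*g^2 - 39*g^2 + 231*sqrt(2)*g + 16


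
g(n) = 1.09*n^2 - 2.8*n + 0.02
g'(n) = 2.18*n - 2.8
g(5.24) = 15.28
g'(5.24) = 8.62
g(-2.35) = 12.62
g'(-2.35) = -7.92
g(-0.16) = 0.50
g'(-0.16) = -3.15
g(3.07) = 1.70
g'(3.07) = 3.89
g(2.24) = -0.78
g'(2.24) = 2.08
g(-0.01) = 0.05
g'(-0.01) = -2.82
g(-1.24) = 5.17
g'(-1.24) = -5.50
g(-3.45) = 22.65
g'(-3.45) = -10.32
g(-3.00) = 18.23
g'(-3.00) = -9.34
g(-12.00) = 190.58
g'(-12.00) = -28.96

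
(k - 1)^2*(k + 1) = k^3 - k^2 - k + 1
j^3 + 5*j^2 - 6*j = j*(j - 1)*(j + 6)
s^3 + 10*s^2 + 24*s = s*(s + 4)*(s + 6)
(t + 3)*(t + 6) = t^2 + 9*t + 18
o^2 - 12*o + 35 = (o - 7)*(o - 5)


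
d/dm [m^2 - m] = 2*m - 1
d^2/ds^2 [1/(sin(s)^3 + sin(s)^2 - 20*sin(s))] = (-9*sin(s)^3 - 11*sin(s)^2 + 48*sin(s) + 76 - 514/sin(s) - 120/sin(s)^2 + 800/sin(s)^3)/((sin(s) - 4)^3*(sin(s) + 5)^3)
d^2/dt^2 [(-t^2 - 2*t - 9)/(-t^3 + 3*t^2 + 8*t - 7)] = 2*(t^6 + 6*t^5 + 60*t^4 - 255*t^3 + 6*t^2 + 585*t + 926)/(t^9 - 9*t^8 + 3*t^7 + 138*t^6 - 150*t^5 - 723*t^4 + 643*t^3 + 903*t^2 - 1176*t + 343)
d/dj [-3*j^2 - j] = -6*j - 1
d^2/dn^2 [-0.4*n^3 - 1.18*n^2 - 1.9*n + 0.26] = -2.4*n - 2.36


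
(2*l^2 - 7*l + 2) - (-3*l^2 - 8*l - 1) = 5*l^2 + l + 3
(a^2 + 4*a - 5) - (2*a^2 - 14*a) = -a^2 + 18*a - 5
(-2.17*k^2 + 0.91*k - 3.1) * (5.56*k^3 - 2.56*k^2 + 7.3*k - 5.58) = -12.0652*k^5 + 10.6148*k^4 - 35.4066*k^3 + 26.6876*k^2 - 27.7078*k + 17.298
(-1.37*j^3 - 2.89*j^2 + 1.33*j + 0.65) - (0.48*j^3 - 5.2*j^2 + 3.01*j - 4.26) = -1.85*j^3 + 2.31*j^2 - 1.68*j + 4.91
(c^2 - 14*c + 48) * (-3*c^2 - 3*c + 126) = -3*c^4 + 39*c^3 + 24*c^2 - 1908*c + 6048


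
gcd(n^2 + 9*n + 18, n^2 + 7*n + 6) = n + 6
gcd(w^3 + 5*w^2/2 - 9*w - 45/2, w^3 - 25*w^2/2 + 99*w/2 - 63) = w - 3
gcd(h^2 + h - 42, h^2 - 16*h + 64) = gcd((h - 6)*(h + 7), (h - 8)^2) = 1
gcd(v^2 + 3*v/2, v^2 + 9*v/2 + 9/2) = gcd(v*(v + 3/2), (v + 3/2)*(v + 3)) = v + 3/2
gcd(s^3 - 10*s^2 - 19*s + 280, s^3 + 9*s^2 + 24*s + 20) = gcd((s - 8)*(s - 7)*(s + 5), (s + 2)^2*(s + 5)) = s + 5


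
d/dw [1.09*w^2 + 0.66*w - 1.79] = 2.18*w + 0.66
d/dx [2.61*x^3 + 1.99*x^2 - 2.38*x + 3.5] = 7.83*x^2 + 3.98*x - 2.38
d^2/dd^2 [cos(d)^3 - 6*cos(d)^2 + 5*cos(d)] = -23*cos(d)/4 + 12*cos(2*d) - 9*cos(3*d)/4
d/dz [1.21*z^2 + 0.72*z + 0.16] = 2.42*z + 0.72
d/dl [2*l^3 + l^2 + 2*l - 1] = 6*l^2 + 2*l + 2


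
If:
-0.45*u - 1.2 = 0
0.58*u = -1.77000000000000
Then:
No Solution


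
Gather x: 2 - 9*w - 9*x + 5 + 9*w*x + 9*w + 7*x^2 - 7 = 7*x^2 + x*(9*w - 9)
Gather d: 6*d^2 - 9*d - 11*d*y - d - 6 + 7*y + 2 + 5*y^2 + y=6*d^2 + d*(-11*y - 10) + 5*y^2 + 8*y - 4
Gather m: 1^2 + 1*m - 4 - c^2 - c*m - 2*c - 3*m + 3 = -c^2 - 2*c + m*(-c - 2)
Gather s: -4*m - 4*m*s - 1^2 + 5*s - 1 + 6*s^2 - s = -4*m + 6*s^2 + s*(4 - 4*m) - 2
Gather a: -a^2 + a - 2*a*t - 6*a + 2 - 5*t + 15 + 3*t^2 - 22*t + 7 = -a^2 + a*(-2*t - 5) + 3*t^2 - 27*t + 24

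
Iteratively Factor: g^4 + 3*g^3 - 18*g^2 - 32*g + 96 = (g - 3)*(g^3 + 6*g^2 - 32) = (g - 3)*(g + 4)*(g^2 + 2*g - 8) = (g - 3)*(g - 2)*(g + 4)*(g + 4)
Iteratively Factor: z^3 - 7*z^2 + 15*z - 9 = (z - 3)*(z^2 - 4*z + 3) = (z - 3)*(z - 1)*(z - 3)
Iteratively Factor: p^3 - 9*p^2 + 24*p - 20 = (p - 5)*(p^2 - 4*p + 4) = (p - 5)*(p - 2)*(p - 2)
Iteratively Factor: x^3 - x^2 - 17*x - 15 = (x + 3)*(x^2 - 4*x - 5) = (x - 5)*(x + 3)*(x + 1)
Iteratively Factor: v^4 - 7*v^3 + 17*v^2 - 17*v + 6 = (v - 1)*(v^3 - 6*v^2 + 11*v - 6) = (v - 2)*(v - 1)*(v^2 - 4*v + 3) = (v - 3)*(v - 2)*(v - 1)*(v - 1)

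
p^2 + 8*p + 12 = (p + 2)*(p + 6)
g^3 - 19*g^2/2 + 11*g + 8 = (g - 8)*(g - 2)*(g + 1/2)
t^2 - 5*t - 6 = (t - 6)*(t + 1)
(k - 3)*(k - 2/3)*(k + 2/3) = k^3 - 3*k^2 - 4*k/9 + 4/3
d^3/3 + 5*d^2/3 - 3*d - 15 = (d/3 + 1)*(d - 3)*(d + 5)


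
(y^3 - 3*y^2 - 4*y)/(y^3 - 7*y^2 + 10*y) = (y^2 - 3*y - 4)/(y^2 - 7*y + 10)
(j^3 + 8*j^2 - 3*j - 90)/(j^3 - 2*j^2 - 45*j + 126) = (j^2 + 11*j + 30)/(j^2 + j - 42)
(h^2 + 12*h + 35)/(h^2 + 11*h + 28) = (h + 5)/(h + 4)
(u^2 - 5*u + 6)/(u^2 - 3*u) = (u - 2)/u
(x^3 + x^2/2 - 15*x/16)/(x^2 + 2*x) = (x^2 + x/2 - 15/16)/(x + 2)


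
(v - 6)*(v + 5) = v^2 - v - 30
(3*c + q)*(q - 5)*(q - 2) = 3*c*q^2 - 21*c*q + 30*c + q^3 - 7*q^2 + 10*q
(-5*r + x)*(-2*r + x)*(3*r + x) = 30*r^3 - 11*r^2*x - 4*r*x^2 + x^3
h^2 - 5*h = h*(h - 5)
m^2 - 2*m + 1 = (m - 1)^2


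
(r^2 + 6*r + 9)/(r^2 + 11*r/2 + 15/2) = 2*(r + 3)/(2*r + 5)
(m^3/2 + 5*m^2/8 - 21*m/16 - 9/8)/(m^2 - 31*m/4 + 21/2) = (8*m^3 + 10*m^2 - 21*m - 18)/(4*(4*m^2 - 31*m + 42))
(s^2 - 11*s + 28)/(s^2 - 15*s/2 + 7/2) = 2*(s - 4)/(2*s - 1)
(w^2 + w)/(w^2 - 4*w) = (w + 1)/(w - 4)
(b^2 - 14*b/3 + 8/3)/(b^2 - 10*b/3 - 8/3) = (3*b - 2)/(3*b + 2)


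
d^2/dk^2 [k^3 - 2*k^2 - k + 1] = 6*k - 4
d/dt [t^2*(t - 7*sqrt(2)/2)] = t*(3*t - 7*sqrt(2))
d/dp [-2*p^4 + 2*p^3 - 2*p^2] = 2*p*(-4*p^2 + 3*p - 2)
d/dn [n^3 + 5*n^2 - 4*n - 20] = 3*n^2 + 10*n - 4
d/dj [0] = 0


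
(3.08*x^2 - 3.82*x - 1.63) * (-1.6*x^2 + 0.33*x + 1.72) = -4.928*x^4 + 7.1284*x^3 + 6.645*x^2 - 7.1083*x - 2.8036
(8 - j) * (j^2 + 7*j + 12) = -j^3 + j^2 + 44*j + 96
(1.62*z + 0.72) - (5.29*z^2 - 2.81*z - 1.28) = -5.29*z^2 + 4.43*z + 2.0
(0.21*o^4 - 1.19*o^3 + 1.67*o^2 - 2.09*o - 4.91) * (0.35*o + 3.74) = 0.0735*o^5 + 0.3689*o^4 - 3.8661*o^3 + 5.5143*o^2 - 9.5351*o - 18.3634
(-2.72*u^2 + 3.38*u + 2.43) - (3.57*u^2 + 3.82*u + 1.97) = -6.29*u^2 - 0.44*u + 0.46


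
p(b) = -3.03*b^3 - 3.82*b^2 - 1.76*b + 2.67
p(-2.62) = 35.55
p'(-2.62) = -44.14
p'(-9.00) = -669.29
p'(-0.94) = -2.61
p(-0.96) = 3.52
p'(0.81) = -13.91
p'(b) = -9.09*b^2 - 7.64*b - 1.76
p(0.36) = 1.40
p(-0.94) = 3.47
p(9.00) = -2531.46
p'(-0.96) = -2.80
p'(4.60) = -229.25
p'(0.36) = -5.69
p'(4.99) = -266.23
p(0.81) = -2.87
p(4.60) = -381.19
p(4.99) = -477.71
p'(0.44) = -6.88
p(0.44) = 0.90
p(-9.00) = 1917.96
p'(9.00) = -806.81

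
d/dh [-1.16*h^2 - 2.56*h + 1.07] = -2.32*h - 2.56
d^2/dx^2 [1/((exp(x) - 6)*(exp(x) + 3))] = (4*exp(3*x) - 9*exp(2*x) + 81*exp(x) - 54)*exp(x)/(exp(6*x) - 9*exp(5*x) - 27*exp(4*x) + 297*exp(3*x) + 486*exp(2*x) - 2916*exp(x) - 5832)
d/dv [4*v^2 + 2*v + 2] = 8*v + 2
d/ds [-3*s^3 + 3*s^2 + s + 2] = -9*s^2 + 6*s + 1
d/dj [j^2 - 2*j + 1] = 2*j - 2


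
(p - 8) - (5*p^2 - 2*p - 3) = -5*p^2 + 3*p - 5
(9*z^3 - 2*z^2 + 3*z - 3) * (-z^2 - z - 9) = -9*z^5 - 7*z^4 - 82*z^3 + 18*z^2 - 24*z + 27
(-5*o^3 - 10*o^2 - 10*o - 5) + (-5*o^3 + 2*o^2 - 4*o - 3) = -10*o^3 - 8*o^2 - 14*o - 8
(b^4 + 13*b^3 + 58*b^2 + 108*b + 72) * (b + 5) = b^5 + 18*b^4 + 123*b^3 + 398*b^2 + 612*b + 360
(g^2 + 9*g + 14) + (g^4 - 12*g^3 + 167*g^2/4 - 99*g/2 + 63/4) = g^4 - 12*g^3 + 171*g^2/4 - 81*g/2 + 119/4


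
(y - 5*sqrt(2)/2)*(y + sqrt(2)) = y^2 - 3*sqrt(2)*y/2 - 5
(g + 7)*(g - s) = g^2 - g*s + 7*g - 7*s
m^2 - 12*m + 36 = (m - 6)^2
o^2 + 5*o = o*(o + 5)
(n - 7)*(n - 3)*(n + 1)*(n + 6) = n^4 - 3*n^3 - 43*n^2 + 87*n + 126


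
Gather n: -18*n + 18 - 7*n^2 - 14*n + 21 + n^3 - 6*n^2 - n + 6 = n^3 - 13*n^2 - 33*n + 45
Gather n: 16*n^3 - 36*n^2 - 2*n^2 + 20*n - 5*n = 16*n^3 - 38*n^2 + 15*n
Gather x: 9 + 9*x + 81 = 9*x + 90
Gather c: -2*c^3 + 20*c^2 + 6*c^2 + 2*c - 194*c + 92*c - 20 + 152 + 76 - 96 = -2*c^3 + 26*c^2 - 100*c + 112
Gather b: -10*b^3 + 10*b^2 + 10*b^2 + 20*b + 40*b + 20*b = -10*b^3 + 20*b^2 + 80*b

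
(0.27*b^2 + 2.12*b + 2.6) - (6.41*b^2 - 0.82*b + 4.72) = -6.14*b^2 + 2.94*b - 2.12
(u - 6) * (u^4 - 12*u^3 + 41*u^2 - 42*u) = u^5 - 18*u^4 + 113*u^3 - 288*u^2 + 252*u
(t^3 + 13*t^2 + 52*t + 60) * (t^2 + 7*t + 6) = t^5 + 20*t^4 + 149*t^3 + 502*t^2 + 732*t + 360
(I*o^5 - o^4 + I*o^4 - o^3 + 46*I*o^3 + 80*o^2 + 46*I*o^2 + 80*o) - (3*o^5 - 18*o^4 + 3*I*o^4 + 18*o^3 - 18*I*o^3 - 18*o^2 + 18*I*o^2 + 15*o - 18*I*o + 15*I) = -3*o^5 + I*o^5 + 17*o^4 - 2*I*o^4 - 19*o^3 + 64*I*o^3 + 98*o^2 + 28*I*o^2 + 65*o + 18*I*o - 15*I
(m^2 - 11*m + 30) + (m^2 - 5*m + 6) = 2*m^2 - 16*m + 36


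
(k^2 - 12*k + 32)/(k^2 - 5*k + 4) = (k - 8)/(k - 1)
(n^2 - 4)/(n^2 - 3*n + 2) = (n + 2)/(n - 1)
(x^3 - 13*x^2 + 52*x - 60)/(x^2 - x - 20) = (x^2 - 8*x + 12)/(x + 4)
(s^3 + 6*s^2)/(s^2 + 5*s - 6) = s^2/(s - 1)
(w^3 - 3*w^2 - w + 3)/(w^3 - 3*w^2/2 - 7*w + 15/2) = 2*(w + 1)/(2*w + 5)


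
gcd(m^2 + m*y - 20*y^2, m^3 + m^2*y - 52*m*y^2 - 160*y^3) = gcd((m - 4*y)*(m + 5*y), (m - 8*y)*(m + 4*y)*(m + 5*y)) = m + 5*y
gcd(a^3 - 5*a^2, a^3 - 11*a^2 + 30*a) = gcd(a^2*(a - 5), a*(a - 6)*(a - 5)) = a^2 - 5*a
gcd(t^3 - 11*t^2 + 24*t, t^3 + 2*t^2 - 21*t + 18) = t - 3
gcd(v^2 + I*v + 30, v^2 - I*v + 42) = v + 6*I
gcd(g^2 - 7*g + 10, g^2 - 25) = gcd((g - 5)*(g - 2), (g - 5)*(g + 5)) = g - 5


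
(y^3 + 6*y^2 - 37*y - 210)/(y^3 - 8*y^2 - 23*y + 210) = (y + 7)/(y - 7)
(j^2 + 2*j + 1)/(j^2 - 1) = (j + 1)/(j - 1)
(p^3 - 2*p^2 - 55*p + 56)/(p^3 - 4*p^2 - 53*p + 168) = (p - 1)/(p - 3)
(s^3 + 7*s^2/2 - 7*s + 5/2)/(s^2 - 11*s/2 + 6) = (2*s^3 + 7*s^2 - 14*s + 5)/(2*s^2 - 11*s + 12)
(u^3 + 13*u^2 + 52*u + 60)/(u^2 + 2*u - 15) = (u^2 + 8*u + 12)/(u - 3)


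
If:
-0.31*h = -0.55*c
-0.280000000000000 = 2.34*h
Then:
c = -0.07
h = -0.12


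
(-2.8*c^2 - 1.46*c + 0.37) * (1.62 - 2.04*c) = 5.712*c^3 - 1.5576*c^2 - 3.12*c + 0.5994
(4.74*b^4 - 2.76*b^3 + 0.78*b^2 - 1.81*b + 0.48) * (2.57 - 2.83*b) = -13.4142*b^5 + 19.9926*b^4 - 9.3006*b^3 + 7.1269*b^2 - 6.0101*b + 1.2336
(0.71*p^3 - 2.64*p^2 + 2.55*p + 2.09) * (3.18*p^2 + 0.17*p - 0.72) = 2.2578*p^5 - 8.2745*p^4 + 7.149*p^3 + 8.9805*p^2 - 1.4807*p - 1.5048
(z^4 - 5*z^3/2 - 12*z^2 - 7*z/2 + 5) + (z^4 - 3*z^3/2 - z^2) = 2*z^4 - 4*z^3 - 13*z^2 - 7*z/2 + 5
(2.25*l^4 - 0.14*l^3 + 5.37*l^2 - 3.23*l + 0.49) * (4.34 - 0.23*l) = -0.5175*l^5 + 9.7972*l^4 - 1.8427*l^3 + 24.0487*l^2 - 14.1309*l + 2.1266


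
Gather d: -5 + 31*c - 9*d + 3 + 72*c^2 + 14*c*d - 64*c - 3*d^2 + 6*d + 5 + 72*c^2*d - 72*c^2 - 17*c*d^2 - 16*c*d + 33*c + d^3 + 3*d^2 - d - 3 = -17*c*d^2 + d^3 + d*(72*c^2 - 2*c - 4)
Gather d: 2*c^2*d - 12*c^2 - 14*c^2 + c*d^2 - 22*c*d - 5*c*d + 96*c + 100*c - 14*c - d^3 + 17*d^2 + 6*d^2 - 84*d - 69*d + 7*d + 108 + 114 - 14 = -26*c^2 + 182*c - d^3 + d^2*(c + 23) + d*(2*c^2 - 27*c - 146) + 208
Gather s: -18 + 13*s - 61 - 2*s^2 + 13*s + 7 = -2*s^2 + 26*s - 72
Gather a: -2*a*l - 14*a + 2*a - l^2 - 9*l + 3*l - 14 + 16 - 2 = a*(-2*l - 12) - l^2 - 6*l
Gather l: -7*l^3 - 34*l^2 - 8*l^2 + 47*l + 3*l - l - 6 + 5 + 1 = -7*l^3 - 42*l^2 + 49*l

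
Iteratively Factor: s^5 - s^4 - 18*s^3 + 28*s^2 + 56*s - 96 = (s + 2)*(s^4 - 3*s^3 - 12*s^2 + 52*s - 48) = (s + 2)*(s + 4)*(s^3 - 7*s^2 + 16*s - 12) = (s - 2)*(s + 2)*(s + 4)*(s^2 - 5*s + 6) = (s - 2)^2*(s + 2)*(s + 4)*(s - 3)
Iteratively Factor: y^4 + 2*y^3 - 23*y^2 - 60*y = (y + 4)*(y^3 - 2*y^2 - 15*y) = (y + 3)*(y + 4)*(y^2 - 5*y) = (y - 5)*(y + 3)*(y + 4)*(y)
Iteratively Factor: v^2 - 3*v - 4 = (v - 4)*(v + 1)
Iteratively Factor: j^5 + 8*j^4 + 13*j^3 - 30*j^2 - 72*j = (j - 2)*(j^4 + 10*j^3 + 33*j^2 + 36*j) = (j - 2)*(j + 3)*(j^3 + 7*j^2 + 12*j) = (j - 2)*(j + 3)*(j + 4)*(j^2 + 3*j) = j*(j - 2)*(j + 3)*(j + 4)*(j + 3)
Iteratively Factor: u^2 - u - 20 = (u - 5)*(u + 4)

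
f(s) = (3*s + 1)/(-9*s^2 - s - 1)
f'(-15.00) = 0.00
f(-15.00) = 0.02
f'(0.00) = -2.00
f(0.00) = -1.00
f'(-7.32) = 0.01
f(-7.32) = 0.04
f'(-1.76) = 0.07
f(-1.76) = 0.16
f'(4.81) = 0.02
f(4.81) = -0.07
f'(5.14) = 0.01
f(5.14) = -0.07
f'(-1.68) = 0.07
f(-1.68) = 0.16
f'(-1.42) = 0.09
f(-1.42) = 0.18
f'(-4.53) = 0.01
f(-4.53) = 0.07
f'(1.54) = 0.16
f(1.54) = -0.24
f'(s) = (3*s + 1)*(18*s + 1)/(-9*s^2 - s - 1)^2 + 3/(-9*s^2 - s - 1)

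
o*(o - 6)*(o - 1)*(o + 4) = o^4 - 3*o^3 - 22*o^2 + 24*o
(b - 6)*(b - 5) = b^2 - 11*b + 30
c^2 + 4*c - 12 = (c - 2)*(c + 6)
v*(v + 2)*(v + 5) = v^3 + 7*v^2 + 10*v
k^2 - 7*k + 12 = (k - 4)*(k - 3)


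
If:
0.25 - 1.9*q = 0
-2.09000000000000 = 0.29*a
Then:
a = -7.21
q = 0.13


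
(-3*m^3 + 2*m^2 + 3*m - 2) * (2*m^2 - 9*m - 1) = -6*m^5 + 31*m^4 - 9*m^3 - 33*m^2 + 15*m + 2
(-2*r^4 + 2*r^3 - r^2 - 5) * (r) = -2*r^5 + 2*r^4 - r^3 - 5*r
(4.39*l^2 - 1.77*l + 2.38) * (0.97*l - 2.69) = 4.2583*l^3 - 13.526*l^2 + 7.0699*l - 6.4022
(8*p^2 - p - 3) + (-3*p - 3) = 8*p^2 - 4*p - 6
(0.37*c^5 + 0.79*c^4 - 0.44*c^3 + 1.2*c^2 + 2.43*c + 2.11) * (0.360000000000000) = 0.1332*c^5 + 0.2844*c^4 - 0.1584*c^3 + 0.432*c^2 + 0.8748*c + 0.7596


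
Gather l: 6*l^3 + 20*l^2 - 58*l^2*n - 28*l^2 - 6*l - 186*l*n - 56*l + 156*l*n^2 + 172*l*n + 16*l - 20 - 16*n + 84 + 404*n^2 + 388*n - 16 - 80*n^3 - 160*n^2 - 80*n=6*l^3 + l^2*(-58*n - 8) + l*(156*n^2 - 14*n - 46) - 80*n^3 + 244*n^2 + 292*n + 48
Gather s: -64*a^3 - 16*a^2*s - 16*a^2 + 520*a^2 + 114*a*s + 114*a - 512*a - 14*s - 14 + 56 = -64*a^3 + 504*a^2 - 398*a + s*(-16*a^2 + 114*a - 14) + 42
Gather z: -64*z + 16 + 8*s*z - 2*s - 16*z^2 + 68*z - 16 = -2*s - 16*z^2 + z*(8*s + 4)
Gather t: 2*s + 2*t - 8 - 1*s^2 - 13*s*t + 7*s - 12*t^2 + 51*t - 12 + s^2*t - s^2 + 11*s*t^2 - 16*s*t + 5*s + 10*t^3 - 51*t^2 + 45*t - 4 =-2*s^2 + 14*s + 10*t^3 + t^2*(11*s - 63) + t*(s^2 - 29*s + 98) - 24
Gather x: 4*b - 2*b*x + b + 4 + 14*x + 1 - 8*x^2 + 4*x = 5*b - 8*x^2 + x*(18 - 2*b) + 5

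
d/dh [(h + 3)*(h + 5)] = 2*h + 8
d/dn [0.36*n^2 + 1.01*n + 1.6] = 0.72*n + 1.01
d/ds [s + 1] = 1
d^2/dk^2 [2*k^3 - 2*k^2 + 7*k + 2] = 12*k - 4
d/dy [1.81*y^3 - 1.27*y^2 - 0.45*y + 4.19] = 5.43*y^2 - 2.54*y - 0.45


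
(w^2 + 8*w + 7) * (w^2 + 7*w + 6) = w^4 + 15*w^3 + 69*w^2 + 97*w + 42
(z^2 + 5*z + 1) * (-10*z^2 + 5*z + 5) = -10*z^4 - 45*z^3 + 20*z^2 + 30*z + 5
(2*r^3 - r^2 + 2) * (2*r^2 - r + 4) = 4*r^5 - 4*r^4 + 9*r^3 - 2*r + 8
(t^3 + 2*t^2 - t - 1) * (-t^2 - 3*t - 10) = -t^5 - 5*t^4 - 15*t^3 - 16*t^2 + 13*t + 10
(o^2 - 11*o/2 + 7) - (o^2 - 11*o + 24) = 11*o/2 - 17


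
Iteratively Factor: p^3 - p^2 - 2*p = (p - 2)*(p^2 + p) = p*(p - 2)*(p + 1)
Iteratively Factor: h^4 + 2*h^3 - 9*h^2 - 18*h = (h + 3)*(h^3 - h^2 - 6*h) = (h - 3)*(h + 3)*(h^2 + 2*h) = (h - 3)*(h + 2)*(h + 3)*(h)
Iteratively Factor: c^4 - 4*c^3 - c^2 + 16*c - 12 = (c + 2)*(c^3 - 6*c^2 + 11*c - 6) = (c - 2)*(c + 2)*(c^2 - 4*c + 3) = (c - 3)*(c - 2)*(c + 2)*(c - 1)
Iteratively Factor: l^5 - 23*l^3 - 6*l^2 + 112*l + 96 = (l + 4)*(l^4 - 4*l^3 - 7*l^2 + 22*l + 24) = (l + 2)*(l + 4)*(l^3 - 6*l^2 + 5*l + 12) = (l + 1)*(l + 2)*(l + 4)*(l^2 - 7*l + 12) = (l - 4)*(l + 1)*(l + 2)*(l + 4)*(l - 3)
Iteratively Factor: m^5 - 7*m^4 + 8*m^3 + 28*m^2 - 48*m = (m - 4)*(m^4 - 3*m^3 - 4*m^2 + 12*m) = m*(m - 4)*(m^3 - 3*m^2 - 4*m + 12) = m*(m - 4)*(m - 2)*(m^2 - m - 6) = m*(m - 4)*(m - 2)*(m + 2)*(m - 3)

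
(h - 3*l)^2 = h^2 - 6*h*l + 9*l^2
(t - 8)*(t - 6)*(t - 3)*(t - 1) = t^4 - 18*t^3 + 107*t^2 - 234*t + 144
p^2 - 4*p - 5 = (p - 5)*(p + 1)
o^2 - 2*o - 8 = (o - 4)*(o + 2)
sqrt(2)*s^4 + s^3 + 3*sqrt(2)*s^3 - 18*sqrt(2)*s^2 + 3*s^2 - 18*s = s*(s - 3)*(s + 6)*(sqrt(2)*s + 1)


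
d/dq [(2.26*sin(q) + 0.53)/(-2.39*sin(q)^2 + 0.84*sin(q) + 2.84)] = (5.4014*sin(q)^2 + 2.5334*sin(q) + 5.9732)*cos(q)/(5.7121*sin(q)^4 - 4.0152*sin(q)^3 - 12.8696*sin(q)^2 + 4.7712*sin(q) + 8.0656)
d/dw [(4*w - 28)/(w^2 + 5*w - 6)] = 4*(-w^2 + 14*w + 29)/(w^4 + 10*w^3 + 13*w^2 - 60*w + 36)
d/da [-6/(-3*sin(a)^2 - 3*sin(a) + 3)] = -2*(2*sin(a) + 1)*cos(a)/(sin(a) - cos(a)^2)^2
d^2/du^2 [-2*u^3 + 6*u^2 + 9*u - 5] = 12 - 12*u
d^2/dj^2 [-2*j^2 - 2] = -4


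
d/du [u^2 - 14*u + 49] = 2*u - 14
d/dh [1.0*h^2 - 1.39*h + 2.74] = 2.0*h - 1.39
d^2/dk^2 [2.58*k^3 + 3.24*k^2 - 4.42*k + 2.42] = 15.48*k + 6.48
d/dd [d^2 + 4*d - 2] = 2*d + 4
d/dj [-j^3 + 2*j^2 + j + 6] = -3*j^2 + 4*j + 1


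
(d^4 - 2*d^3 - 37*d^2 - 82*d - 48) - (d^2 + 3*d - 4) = d^4 - 2*d^3 - 38*d^2 - 85*d - 44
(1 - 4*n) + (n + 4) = 5 - 3*n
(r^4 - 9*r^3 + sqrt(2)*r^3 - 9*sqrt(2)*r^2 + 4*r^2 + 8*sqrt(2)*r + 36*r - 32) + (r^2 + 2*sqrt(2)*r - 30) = r^4 - 9*r^3 + sqrt(2)*r^3 - 9*sqrt(2)*r^2 + 5*r^2 + 10*sqrt(2)*r + 36*r - 62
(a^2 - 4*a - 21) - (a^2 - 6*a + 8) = 2*a - 29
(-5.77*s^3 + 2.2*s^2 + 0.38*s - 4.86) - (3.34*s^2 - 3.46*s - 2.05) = -5.77*s^3 - 1.14*s^2 + 3.84*s - 2.81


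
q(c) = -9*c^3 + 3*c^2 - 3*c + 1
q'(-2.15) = -140.71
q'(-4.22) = -509.15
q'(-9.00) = -2244.00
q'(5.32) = -735.24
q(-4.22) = 743.45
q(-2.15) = 110.76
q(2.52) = -131.54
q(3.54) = -371.28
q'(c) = -27*c^2 + 6*c - 3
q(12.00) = -15155.00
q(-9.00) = 6832.00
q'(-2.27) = -155.75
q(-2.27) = 128.54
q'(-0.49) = -12.42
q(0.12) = 0.67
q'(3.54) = -320.11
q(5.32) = -1285.17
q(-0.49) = 4.25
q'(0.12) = -2.67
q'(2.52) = -159.34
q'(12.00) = -3819.00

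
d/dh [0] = 0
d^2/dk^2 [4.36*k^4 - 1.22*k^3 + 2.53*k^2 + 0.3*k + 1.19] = 52.32*k^2 - 7.32*k + 5.06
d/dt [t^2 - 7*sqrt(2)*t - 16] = 2*t - 7*sqrt(2)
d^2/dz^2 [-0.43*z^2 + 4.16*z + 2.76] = -0.860000000000000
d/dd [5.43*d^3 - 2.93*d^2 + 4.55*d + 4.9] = 16.29*d^2 - 5.86*d + 4.55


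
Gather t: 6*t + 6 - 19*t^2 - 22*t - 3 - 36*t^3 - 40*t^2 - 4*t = -36*t^3 - 59*t^2 - 20*t + 3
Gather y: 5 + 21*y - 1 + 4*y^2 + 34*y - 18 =4*y^2 + 55*y - 14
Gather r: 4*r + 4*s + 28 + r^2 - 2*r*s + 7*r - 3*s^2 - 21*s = r^2 + r*(11 - 2*s) - 3*s^2 - 17*s + 28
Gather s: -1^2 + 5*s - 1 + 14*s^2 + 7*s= 14*s^2 + 12*s - 2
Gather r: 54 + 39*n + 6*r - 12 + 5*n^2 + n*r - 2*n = 5*n^2 + 37*n + r*(n + 6) + 42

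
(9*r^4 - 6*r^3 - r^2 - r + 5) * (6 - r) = -9*r^5 + 60*r^4 - 35*r^3 - 5*r^2 - 11*r + 30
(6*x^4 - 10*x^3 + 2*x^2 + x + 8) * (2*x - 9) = 12*x^5 - 74*x^4 + 94*x^3 - 16*x^2 + 7*x - 72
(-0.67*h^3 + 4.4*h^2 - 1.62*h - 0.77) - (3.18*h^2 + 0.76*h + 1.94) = -0.67*h^3 + 1.22*h^2 - 2.38*h - 2.71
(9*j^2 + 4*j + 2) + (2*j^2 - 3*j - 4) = 11*j^2 + j - 2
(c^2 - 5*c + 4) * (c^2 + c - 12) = c^4 - 4*c^3 - 13*c^2 + 64*c - 48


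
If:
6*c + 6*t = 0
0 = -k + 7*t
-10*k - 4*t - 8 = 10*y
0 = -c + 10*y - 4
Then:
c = 12/73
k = -84/73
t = -12/73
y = 152/365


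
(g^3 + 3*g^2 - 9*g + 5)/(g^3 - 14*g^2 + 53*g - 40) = (g^2 + 4*g - 5)/(g^2 - 13*g + 40)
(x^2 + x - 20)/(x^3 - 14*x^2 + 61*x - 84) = (x + 5)/(x^2 - 10*x + 21)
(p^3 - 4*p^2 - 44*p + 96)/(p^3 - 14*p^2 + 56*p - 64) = (p + 6)/(p - 4)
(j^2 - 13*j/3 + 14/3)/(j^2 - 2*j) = (j - 7/3)/j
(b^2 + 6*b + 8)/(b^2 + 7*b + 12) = (b + 2)/(b + 3)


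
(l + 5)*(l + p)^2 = l^3 + 2*l^2*p + 5*l^2 + l*p^2 + 10*l*p + 5*p^2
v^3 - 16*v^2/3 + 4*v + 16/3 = (v - 4)*(v - 2)*(v + 2/3)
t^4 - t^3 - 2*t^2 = t^2*(t - 2)*(t + 1)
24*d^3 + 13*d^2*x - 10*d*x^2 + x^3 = (-8*d + x)*(-3*d + x)*(d + x)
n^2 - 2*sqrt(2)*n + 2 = (n - sqrt(2))^2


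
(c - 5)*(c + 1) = c^2 - 4*c - 5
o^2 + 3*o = o*(o + 3)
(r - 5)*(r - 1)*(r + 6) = r^3 - 31*r + 30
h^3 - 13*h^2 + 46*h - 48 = (h - 8)*(h - 3)*(h - 2)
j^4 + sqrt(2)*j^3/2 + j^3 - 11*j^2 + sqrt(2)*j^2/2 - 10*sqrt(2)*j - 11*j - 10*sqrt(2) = (j + 1)*(j - 5*sqrt(2)/2)*(j + sqrt(2))*(j + 2*sqrt(2))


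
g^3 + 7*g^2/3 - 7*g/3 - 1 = (g - 1)*(g + 1/3)*(g + 3)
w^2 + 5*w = w*(w + 5)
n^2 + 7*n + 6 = (n + 1)*(n + 6)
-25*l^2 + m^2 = (-5*l + m)*(5*l + m)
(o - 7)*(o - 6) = o^2 - 13*o + 42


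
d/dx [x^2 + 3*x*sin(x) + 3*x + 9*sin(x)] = 3*x*cos(x) + 2*x + 3*sin(x) + 9*cos(x) + 3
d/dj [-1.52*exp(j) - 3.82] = -1.52*exp(j)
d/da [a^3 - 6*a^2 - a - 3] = 3*a^2 - 12*a - 1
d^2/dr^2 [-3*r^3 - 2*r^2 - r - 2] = -18*r - 4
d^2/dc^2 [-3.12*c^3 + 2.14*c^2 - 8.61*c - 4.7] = 4.28 - 18.72*c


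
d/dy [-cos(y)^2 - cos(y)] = sin(y) + sin(2*y)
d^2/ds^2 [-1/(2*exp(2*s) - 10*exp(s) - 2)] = ((2*exp(s) - 5)^2*exp(s) + (4*exp(s) - 5)*(-exp(2*s) + 5*exp(s) + 1)/2)*exp(s)/(-exp(2*s) + 5*exp(s) + 1)^3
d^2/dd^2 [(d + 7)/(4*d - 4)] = 4/(d - 1)^3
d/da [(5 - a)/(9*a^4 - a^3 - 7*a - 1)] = (-9*a^4 + a^3 + 7*a - (a - 5)*(-36*a^3 + 3*a^2 + 7) + 1)/(-9*a^4 + a^3 + 7*a + 1)^2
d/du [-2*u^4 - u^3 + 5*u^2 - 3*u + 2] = -8*u^3 - 3*u^2 + 10*u - 3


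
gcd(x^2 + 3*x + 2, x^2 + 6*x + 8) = x + 2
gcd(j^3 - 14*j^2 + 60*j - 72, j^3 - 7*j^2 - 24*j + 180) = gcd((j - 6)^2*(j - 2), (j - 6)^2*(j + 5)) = j^2 - 12*j + 36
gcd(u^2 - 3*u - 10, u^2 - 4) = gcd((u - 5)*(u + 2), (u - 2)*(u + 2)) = u + 2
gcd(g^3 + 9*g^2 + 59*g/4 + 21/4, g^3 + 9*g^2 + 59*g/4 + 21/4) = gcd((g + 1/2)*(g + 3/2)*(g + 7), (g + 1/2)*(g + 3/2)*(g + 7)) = g^3 + 9*g^2 + 59*g/4 + 21/4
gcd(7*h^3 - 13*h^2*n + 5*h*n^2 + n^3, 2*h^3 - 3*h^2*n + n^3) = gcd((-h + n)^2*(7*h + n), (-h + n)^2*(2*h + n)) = h^2 - 2*h*n + n^2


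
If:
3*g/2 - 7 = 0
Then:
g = 14/3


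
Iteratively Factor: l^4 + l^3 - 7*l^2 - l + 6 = (l + 1)*(l^3 - 7*l + 6) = (l + 1)*(l + 3)*(l^2 - 3*l + 2) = (l - 2)*(l + 1)*(l + 3)*(l - 1)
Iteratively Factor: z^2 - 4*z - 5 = (z + 1)*(z - 5)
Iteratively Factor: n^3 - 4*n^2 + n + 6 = (n + 1)*(n^2 - 5*n + 6) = (n - 3)*(n + 1)*(n - 2)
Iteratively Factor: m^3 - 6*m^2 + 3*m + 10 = (m - 5)*(m^2 - m - 2) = (m - 5)*(m + 1)*(m - 2)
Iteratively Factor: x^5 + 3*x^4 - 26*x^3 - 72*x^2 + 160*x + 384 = (x + 2)*(x^4 + x^3 - 28*x^2 - 16*x + 192) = (x + 2)*(x + 4)*(x^3 - 3*x^2 - 16*x + 48) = (x - 3)*(x + 2)*(x + 4)*(x^2 - 16) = (x - 3)*(x + 2)*(x + 4)^2*(x - 4)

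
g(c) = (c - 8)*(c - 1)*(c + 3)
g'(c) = (c - 8)*(c - 1) + (c - 8)*(c + 3) + (c - 1)*(c + 3) = 3*c^2 - 12*c - 19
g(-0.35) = 29.87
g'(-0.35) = -14.43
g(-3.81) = -46.01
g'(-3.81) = 70.27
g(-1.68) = 34.24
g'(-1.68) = 9.63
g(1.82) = -24.43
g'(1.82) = -30.90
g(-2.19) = 26.33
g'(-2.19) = 21.67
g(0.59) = 10.91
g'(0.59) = -25.04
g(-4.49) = -102.17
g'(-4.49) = 95.36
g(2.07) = -32.17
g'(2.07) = -30.99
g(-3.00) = 0.00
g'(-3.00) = 44.00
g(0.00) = 24.00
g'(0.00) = -19.00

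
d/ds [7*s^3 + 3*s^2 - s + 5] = 21*s^2 + 6*s - 1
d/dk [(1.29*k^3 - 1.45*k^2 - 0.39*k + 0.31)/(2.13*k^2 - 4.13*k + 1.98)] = (2.7477*k^4 - 10.6554*k^3 + 14.4818*k^2 - 7.0626*k + 0.5081)/(4.5369*k^4 - 17.5938*k^3 + 25.4917*k^2 - 16.3548*k + 3.9204)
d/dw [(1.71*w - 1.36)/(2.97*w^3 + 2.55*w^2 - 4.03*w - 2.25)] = (-10.1574*w^3 + 7.7571*w^2 + 6.936*w - 9.3283)/(8.8209*w^6 + 15.147*w^5 - 17.4357*w^4 - 33.918*w^3 + 4.7659*w^2 + 18.135*w + 5.0625)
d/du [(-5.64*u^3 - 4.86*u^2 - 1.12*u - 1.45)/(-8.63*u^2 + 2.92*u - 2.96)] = (48.6732*u^4 - 32.9376*u^3 + 26.2264*u^2 + 3.7442*u + 7.5492)/(74.4769*u^4 - 50.3992*u^3 + 59.616*u^2 - 17.2864*u + 8.7616)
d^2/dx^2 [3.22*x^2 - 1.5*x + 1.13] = 6.44000000000000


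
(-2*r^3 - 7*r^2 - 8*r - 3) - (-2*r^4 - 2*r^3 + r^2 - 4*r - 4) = 2*r^4 - 8*r^2 - 4*r + 1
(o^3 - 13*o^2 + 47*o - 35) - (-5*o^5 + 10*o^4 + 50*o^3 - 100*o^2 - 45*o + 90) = 5*o^5 - 10*o^4 - 49*o^3 + 87*o^2 + 92*o - 125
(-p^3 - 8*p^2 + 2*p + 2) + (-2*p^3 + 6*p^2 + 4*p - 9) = -3*p^3 - 2*p^2 + 6*p - 7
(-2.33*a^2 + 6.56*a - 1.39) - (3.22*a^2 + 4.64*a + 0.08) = -5.55*a^2 + 1.92*a - 1.47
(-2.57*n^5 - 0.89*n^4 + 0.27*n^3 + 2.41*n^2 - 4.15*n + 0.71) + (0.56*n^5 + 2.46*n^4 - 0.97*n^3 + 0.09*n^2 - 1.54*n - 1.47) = -2.01*n^5 + 1.57*n^4 - 0.7*n^3 + 2.5*n^2 - 5.69*n - 0.76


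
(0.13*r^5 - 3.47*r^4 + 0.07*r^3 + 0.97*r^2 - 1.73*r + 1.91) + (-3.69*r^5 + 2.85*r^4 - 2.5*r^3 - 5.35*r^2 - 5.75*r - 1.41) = -3.56*r^5 - 0.62*r^4 - 2.43*r^3 - 4.38*r^2 - 7.48*r + 0.5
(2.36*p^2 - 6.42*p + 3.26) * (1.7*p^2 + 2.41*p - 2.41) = 4.012*p^4 - 5.2264*p^3 - 15.6178*p^2 + 23.3288*p - 7.8566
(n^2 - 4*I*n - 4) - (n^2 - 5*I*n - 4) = I*n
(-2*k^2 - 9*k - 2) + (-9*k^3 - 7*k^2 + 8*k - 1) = -9*k^3 - 9*k^2 - k - 3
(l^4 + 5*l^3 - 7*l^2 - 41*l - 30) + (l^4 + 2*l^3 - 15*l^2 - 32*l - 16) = 2*l^4 + 7*l^3 - 22*l^2 - 73*l - 46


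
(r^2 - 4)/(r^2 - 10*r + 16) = (r + 2)/(r - 8)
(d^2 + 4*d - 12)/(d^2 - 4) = (d + 6)/(d + 2)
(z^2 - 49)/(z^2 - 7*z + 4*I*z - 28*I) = (z + 7)/(z + 4*I)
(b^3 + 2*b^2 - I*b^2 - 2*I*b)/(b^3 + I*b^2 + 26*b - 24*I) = b*(b + 2)/(b^2 + 2*I*b + 24)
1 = 1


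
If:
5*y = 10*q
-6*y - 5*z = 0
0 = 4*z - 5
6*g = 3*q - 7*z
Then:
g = -55/32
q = -25/48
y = -25/24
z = 5/4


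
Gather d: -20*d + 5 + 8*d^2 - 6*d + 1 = 8*d^2 - 26*d + 6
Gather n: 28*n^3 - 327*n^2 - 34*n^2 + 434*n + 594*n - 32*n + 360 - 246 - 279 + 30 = 28*n^3 - 361*n^2 + 996*n - 135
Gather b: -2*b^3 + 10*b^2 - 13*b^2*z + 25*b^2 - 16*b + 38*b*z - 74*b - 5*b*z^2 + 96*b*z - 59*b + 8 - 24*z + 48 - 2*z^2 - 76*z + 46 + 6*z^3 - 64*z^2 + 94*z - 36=-2*b^3 + b^2*(35 - 13*z) + b*(-5*z^2 + 134*z - 149) + 6*z^3 - 66*z^2 - 6*z + 66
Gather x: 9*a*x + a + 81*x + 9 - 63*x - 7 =a + x*(9*a + 18) + 2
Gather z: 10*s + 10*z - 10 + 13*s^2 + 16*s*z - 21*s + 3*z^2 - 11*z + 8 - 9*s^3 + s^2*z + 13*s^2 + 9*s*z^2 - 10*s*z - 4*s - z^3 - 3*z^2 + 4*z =-9*s^3 + 26*s^2 + 9*s*z^2 - 15*s - z^3 + z*(s^2 + 6*s + 3) - 2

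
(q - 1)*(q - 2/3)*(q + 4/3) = q^3 - q^2/3 - 14*q/9 + 8/9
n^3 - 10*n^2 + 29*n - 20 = (n - 5)*(n - 4)*(n - 1)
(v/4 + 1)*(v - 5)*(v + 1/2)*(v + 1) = v^4/4 + v^3/8 - 21*v^2/4 - 61*v/8 - 5/2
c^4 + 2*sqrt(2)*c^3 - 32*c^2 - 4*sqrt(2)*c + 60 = (c - 3*sqrt(2))*(c - sqrt(2))*(c + sqrt(2))*(c + 5*sqrt(2))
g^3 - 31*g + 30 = (g - 5)*(g - 1)*(g + 6)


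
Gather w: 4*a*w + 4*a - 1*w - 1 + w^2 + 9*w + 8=4*a + w^2 + w*(4*a + 8) + 7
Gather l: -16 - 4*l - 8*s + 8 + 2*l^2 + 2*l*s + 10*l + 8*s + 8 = 2*l^2 + l*(2*s + 6)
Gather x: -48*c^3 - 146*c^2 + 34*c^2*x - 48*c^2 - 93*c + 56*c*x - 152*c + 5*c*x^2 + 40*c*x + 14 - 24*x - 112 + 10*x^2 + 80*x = -48*c^3 - 194*c^2 - 245*c + x^2*(5*c + 10) + x*(34*c^2 + 96*c + 56) - 98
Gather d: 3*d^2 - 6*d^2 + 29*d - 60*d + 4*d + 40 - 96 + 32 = -3*d^2 - 27*d - 24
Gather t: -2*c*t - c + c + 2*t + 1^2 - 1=t*(2 - 2*c)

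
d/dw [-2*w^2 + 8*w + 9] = 8 - 4*w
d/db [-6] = 0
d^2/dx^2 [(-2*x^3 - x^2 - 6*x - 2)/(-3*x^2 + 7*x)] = 2*(173*x^3 + 54*x^2 - 126*x + 98)/(x^3*(27*x^3 - 189*x^2 + 441*x - 343))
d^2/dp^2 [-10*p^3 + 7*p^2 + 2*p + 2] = 14 - 60*p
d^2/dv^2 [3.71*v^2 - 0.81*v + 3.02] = 7.42000000000000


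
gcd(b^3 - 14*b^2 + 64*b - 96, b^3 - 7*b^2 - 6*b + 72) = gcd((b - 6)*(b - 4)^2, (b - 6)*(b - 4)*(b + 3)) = b^2 - 10*b + 24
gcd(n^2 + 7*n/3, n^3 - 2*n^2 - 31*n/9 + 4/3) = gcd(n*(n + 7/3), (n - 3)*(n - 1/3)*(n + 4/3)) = 1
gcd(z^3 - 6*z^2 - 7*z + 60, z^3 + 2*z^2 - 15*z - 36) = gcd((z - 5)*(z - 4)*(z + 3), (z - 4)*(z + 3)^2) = z^2 - z - 12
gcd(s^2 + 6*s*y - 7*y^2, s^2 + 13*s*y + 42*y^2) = s + 7*y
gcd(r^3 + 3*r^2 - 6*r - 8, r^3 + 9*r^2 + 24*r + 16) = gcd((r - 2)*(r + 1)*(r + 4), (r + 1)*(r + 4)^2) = r^2 + 5*r + 4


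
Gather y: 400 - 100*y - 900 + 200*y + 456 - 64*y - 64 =36*y - 108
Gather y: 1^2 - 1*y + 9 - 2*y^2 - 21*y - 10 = -2*y^2 - 22*y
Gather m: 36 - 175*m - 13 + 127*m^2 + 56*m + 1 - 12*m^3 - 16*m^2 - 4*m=-12*m^3 + 111*m^2 - 123*m + 24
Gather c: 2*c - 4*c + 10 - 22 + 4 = -2*c - 8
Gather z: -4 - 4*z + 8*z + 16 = 4*z + 12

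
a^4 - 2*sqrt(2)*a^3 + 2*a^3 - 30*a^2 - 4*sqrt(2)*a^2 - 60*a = a*(a + 2)*(a - 5*sqrt(2))*(a + 3*sqrt(2))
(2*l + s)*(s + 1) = 2*l*s + 2*l + s^2 + s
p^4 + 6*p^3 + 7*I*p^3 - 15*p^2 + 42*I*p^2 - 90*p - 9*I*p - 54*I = (p + 6)*(p + I)*(p + 3*I)^2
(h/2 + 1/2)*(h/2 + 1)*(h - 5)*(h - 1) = h^4/4 - 3*h^3/4 - 11*h^2/4 + 3*h/4 + 5/2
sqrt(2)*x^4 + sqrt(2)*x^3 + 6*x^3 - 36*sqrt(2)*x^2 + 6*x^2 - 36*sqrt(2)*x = x*(x - 3*sqrt(2))*(x + 6*sqrt(2))*(sqrt(2)*x + sqrt(2))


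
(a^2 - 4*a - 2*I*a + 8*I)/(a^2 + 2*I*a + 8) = (a - 4)/(a + 4*I)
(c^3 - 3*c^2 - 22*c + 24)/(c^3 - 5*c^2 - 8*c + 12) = (c + 4)/(c + 2)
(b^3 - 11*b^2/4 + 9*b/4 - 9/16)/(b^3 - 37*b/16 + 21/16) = (4*b^2 - 8*b + 3)/(4*b^2 + 3*b - 7)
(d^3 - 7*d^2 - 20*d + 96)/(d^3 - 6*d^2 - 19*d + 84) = (d - 8)/(d - 7)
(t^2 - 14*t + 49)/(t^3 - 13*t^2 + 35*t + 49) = 1/(t + 1)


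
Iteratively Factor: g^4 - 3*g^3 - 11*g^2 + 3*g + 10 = (g + 2)*(g^3 - 5*g^2 - g + 5) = (g - 1)*(g + 2)*(g^2 - 4*g - 5) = (g - 1)*(g + 1)*(g + 2)*(g - 5)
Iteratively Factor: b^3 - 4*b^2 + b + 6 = (b - 2)*(b^2 - 2*b - 3) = (b - 2)*(b + 1)*(b - 3)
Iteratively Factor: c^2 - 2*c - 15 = (c + 3)*(c - 5)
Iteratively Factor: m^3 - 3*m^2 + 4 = (m + 1)*(m^2 - 4*m + 4) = (m - 2)*(m + 1)*(m - 2)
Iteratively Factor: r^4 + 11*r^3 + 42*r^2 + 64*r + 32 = (r + 4)*(r^3 + 7*r^2 + 14*r + 8) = (r + 1)*(r + 4)*(r^2 + 6*r + 8) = (r + 1)*(r + 2)*(r + 4)*(r + 4)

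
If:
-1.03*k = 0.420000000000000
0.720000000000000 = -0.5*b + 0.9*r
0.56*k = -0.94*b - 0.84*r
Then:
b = -0.32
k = -0.41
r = 0.62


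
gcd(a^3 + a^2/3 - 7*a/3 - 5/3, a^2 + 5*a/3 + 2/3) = a + 1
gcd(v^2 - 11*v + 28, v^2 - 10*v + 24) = v - 4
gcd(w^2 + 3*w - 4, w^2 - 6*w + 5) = w - 1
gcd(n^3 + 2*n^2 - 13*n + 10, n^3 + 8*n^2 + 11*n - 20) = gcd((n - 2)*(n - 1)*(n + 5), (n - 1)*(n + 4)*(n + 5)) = n^2 + 4*n - 5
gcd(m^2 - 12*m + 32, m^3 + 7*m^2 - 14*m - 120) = m - 4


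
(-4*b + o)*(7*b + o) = -28*b^2 + 3*b*o + o^2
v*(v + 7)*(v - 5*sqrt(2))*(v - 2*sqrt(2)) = v^4 - 7*sqrt(2)*v^3 + 7*v^3 - 49*sqrt(2)*v^2 + 20*v^2 + 140*v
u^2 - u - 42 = (u - 7)*(u + 6)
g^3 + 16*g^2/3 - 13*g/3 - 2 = (g - 1)*(g + 1/3)*(g + 6)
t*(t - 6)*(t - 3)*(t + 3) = t^4 - 6*t^3 - 9*t^2 + 54*t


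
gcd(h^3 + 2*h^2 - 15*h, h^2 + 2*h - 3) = 1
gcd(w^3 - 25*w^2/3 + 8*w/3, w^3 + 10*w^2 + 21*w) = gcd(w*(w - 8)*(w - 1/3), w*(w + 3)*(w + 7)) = w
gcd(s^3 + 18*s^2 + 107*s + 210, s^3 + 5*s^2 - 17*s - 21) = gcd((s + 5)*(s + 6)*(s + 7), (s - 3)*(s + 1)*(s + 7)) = s + 7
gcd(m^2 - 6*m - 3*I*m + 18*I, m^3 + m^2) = 1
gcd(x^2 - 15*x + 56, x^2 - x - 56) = x - 8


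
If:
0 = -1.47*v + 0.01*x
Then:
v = 0.00680272108843537*x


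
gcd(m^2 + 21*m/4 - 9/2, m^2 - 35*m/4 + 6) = m - 3/4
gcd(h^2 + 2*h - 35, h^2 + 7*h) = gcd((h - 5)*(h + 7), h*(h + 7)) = h + 7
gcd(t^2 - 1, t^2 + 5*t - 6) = t - 1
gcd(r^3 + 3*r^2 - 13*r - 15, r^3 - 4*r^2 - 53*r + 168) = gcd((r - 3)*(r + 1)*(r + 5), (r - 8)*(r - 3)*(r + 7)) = r - 3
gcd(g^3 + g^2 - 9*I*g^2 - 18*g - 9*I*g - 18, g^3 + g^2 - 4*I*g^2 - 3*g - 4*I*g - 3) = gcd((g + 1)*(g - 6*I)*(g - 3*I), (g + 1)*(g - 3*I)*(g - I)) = g^2 + g*(1 - 3*I) - 3*I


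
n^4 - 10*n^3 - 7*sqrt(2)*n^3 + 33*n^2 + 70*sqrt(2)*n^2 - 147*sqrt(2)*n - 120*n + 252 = (n - 7)*(n - 3)*(n - 6*sqrt(2))*(n - sqrt(2))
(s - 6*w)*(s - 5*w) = s^2 - 11*s*w + 30*w^2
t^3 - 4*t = t*(t - 2)*(t + 2)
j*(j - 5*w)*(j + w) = j^3 - 4*j^2*w - 5*j*w^2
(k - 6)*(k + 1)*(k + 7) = k^3 + 2*k^2 - 41*k - 42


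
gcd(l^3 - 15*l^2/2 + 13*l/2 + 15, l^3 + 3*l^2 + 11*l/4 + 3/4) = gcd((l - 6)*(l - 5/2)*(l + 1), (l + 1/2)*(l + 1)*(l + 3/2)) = l + 1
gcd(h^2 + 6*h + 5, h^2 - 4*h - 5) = h + 1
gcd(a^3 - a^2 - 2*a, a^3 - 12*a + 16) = a - 2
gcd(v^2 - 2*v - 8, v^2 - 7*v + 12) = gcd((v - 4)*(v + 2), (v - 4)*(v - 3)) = v - 4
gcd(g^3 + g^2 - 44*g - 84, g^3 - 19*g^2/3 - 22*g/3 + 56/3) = g^2 - 5*g - 14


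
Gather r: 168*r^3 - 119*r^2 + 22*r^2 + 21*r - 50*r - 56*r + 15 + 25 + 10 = 168*r^3 - 97*r^2 - 85*r + 50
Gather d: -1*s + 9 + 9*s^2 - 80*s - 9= 9*s^2 - 81*s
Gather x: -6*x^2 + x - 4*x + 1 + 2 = -6*x^2 - 3*x + 3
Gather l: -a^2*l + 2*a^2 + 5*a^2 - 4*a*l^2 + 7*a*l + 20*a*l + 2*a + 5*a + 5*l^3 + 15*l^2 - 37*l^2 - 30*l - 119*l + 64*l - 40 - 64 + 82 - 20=7*a^2 + 7*a + 5*l^3 + l^2*(-4*a - 22) + l*(-a^2 + 27*a - 85) - 42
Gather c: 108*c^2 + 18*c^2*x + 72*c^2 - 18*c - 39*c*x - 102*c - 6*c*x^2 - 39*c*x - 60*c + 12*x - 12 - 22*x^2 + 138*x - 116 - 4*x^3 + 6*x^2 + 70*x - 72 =c^2*(18*x + 180) + c*(-6*x^2 - 78*x - 180) - 4*x^3 - 16*x^2 + 220*x - 200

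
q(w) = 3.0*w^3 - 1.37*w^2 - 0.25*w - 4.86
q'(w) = 9.0*w^2 - 2.74*w - 0.25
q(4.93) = 320.08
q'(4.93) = 204.99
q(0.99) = -3.54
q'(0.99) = 5.86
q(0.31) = -4.98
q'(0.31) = -0.23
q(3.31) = 88.10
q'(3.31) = 89.29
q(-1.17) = -11.25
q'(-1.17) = 15.28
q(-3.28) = -124.64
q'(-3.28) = 105.56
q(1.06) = -3.09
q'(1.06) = 6.96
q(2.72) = 44.70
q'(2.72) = 58.88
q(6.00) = 592.32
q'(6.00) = 307.31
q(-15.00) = -10434.36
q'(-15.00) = 2065.85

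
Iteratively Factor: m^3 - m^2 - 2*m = (m)*(m^2 - m - 2) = m*(m - 2)*(m + 1)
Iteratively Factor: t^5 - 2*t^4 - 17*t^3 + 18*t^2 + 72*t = (t + 2)*(t^4 - 4*t^3 - 9*t^2 + 36*t) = t*(t + 2)*(t^3 - 4*t^2 - 9*t + 36) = t*(t + 2)*(t + 3)*(t^2 - 7*t + 12) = t*(t - 4)*(t + 2)*(t + 3)*(t - 3)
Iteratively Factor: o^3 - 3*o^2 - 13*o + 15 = (o - 1)*(o^2 - 2*o - 15) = (o - 1)*(o + 3)*(o - 5)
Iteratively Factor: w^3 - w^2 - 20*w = (w - 5)*(w^2 + 4*w) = (w - 5)*(w + 4)*(w)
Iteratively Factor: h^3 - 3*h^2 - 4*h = (h + 1)*(h^2 - 4*h) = h*(h + 1)*(h - 4)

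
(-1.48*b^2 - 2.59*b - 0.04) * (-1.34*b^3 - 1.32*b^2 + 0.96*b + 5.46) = 1.9832*b^5 + 5.4242*b^4 + 2.0516*b^3 - 10.5144*b^2 - 14.1798*b - 0.2184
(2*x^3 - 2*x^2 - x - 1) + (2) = 2*x^3 - 2*x^2 - x + 1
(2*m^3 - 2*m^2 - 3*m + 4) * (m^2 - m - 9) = 2*m^5 - 4*m^4 - 19*m^3 + 25*m^2 + 23*m - 36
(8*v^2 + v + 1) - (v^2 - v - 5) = 7*v^2 + 2*v + 6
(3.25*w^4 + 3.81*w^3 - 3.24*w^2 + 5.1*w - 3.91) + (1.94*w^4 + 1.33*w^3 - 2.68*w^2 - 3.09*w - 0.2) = 5.19*w^4 + 5.14*w^3 - 5.92*w^2 + 2.01*w - 4.11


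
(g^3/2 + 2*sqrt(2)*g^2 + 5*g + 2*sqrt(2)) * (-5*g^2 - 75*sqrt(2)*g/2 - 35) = -5*g^5/2 - 115*sqrt(2)*g^4/4 - 385*g^3/2 - 535*sqrt(2)*g^2/2 - 325*g - 70*sqrt(2)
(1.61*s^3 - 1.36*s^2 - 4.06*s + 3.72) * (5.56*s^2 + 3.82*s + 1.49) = 8.9516*s^5 - 1.4114*s^4 - 25.3699*s^3 + 3.1476*s^2 + 8.161*s + 5.5428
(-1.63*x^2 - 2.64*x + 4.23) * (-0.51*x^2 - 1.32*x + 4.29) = 0.8313*x^4 + 3.498*x^3 - 5.6652*x^2 - 16.9092*x + 18.1467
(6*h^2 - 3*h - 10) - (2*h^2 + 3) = 4*h^2 - 3*h - 13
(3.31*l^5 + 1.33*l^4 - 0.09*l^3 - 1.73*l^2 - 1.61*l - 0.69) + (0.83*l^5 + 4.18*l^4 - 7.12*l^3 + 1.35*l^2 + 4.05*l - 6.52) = 4.14*l^5 + 5.51*l^4 - 7.21*l^3 - 0.38*l^2 + 2.44*l - 7.21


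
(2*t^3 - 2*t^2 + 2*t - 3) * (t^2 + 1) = 2*t^5 - 2*t^4 + 4*t^3 - 5*t^2 + 2*t - 3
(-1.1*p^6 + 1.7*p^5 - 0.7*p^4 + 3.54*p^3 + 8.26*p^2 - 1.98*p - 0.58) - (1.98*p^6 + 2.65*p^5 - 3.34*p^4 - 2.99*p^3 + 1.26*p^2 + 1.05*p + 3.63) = -3.08*p^6 - 0.95*p^5 + 2.64*p^4 + 6.53*p^3 + 7.0*p^2 - 3.03*p - 4.21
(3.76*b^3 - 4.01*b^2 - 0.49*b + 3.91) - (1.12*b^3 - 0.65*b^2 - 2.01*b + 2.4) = 2.64*b^3 - 3.36*b^2 + 1.52*b + 1.51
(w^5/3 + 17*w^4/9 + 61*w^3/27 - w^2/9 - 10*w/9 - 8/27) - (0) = w^5/3 + 17*w^4/9 + 61*w^3/27 - w^2/9 - 10*w/9 - 8/27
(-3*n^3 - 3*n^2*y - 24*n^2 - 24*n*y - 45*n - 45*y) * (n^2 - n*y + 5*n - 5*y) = -3*n^5 - 39*n^4 + 3*n^3*y^2 - 165*n^3 + 39*n^2*y^2 - 225*n^2 + 165*n*y^2 + 225*y^2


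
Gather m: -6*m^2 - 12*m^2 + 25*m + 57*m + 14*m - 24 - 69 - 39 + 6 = -18*m^2 + 96*m - 126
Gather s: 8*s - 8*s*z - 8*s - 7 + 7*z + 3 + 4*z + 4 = -8*s*z + 11*z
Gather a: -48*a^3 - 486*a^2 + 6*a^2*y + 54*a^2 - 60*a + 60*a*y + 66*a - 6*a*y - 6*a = -48*a^3 + a^2*(6*y - 432) + 54*a*y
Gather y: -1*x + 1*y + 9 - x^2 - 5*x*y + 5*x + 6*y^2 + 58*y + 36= -x^2 + 4*x + 6*y^2 + y*(59 - 5*x) + 45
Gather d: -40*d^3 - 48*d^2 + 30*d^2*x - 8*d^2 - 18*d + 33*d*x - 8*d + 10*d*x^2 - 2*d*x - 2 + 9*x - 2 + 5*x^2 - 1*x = -40*d^3 + d^2*(30*x - 56) + d*(10*x^2 + 31*x - 26) + 5*x^2 + 8*x - 4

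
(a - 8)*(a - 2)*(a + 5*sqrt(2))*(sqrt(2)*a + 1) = sqrt(2)*a^4 - 10*sqrt(2)*a^3 + 11*a^3 - 110*a^2 + 21*sqrt(2)*a^2 - 50*sqrt(2)*a + 176*a + 80*sqrt(2)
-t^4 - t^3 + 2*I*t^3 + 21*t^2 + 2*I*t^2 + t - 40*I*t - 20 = (t - 4)*(t + 5)*(I*t + 1)^2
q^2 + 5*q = q*(q + 5)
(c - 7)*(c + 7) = c^2 - 49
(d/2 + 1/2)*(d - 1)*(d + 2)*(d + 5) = d^4/2 + 7*d^3/2 + 9*d^2/2 - 7*d/2 - 5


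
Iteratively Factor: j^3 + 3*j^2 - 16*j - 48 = (j - 4)*(j^2 + 7*j + 12) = (j - 4)*(j + 3)*(j + 4)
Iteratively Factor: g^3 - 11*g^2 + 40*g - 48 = (g - 4)*(g^2 - 7*g + 12) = (g - 4)^2*(g - 3)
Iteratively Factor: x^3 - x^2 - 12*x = (x)*(x^2 - x - 12) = x*(x + 3)*(x - 4)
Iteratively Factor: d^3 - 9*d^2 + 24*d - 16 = (d - 1)*(d^2 - 8*d + 16) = (d - 4)*(d - 1)*(d - 4)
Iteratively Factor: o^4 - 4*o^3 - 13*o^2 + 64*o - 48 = (o - 1)*(o^3 - 3*o^2 - 16*o + 48) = (o - 3)*(o - 1)*(o^2 - 16) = (o - 4)*(o - 3)*(o - 1)*(o + 4)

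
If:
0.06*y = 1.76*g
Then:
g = 0.0340909090909091*y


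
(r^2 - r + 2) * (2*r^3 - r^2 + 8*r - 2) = 2*r^5 - 3*r^4 + 13*r^3 - 12*r^2 + 18*r - 4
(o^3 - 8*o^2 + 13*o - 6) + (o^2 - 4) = o^3 - 7*o^2 + 13*o - 10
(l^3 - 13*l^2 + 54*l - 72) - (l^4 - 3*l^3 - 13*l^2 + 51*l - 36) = -l^4 + 4*l^3 + 3*l - 36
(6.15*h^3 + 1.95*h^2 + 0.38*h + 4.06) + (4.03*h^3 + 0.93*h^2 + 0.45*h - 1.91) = 10.18*h^3 + 2.88*h^2 + 0.83*h + 2.15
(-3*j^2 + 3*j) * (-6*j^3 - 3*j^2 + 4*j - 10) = 18*j^5 - 9*j^4 - 21*j^3 + 42*j^2 - 30*j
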